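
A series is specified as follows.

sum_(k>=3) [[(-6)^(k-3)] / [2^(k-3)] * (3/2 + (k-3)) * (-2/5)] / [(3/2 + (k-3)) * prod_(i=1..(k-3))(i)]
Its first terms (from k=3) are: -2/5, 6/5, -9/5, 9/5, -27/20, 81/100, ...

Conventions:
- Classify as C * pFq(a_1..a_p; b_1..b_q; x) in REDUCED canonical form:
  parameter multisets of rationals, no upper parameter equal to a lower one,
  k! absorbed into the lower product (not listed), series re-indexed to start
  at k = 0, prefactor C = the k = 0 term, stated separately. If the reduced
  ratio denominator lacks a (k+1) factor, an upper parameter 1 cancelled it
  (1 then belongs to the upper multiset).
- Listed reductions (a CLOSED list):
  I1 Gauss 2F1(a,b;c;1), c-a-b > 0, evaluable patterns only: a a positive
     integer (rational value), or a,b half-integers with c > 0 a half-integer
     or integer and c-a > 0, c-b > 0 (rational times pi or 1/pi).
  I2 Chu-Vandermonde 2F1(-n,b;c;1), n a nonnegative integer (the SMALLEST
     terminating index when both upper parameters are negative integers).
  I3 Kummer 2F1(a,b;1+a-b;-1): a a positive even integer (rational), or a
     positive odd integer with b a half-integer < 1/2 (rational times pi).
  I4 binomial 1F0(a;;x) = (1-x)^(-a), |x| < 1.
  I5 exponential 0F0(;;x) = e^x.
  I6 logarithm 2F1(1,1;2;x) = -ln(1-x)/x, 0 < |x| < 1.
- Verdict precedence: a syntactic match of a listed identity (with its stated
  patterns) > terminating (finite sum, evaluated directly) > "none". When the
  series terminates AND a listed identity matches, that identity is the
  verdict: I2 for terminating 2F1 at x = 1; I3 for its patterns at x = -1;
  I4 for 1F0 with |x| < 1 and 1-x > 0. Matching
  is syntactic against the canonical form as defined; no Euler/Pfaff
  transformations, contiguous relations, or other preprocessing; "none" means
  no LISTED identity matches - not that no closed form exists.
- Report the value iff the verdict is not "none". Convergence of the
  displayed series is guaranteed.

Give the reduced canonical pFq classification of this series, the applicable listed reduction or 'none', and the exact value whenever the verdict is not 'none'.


The tell: x = (-3) and the product of the first k integers (prefactor -2/5) is k!.
Consecutive-term ratio: r(k) = (-3) * 1 / [(k+1)] - rational in k. x = (-3); t_0 = -2/5; negate the roots.

x = -3 here; the reduced form reads 0F0, upper {-}, lower {-}, C = -2/5. Verdict: exponential (I5) applies (the 0F0 exponential series at x = -3). Exact value: (-2/5) * e^(-3).


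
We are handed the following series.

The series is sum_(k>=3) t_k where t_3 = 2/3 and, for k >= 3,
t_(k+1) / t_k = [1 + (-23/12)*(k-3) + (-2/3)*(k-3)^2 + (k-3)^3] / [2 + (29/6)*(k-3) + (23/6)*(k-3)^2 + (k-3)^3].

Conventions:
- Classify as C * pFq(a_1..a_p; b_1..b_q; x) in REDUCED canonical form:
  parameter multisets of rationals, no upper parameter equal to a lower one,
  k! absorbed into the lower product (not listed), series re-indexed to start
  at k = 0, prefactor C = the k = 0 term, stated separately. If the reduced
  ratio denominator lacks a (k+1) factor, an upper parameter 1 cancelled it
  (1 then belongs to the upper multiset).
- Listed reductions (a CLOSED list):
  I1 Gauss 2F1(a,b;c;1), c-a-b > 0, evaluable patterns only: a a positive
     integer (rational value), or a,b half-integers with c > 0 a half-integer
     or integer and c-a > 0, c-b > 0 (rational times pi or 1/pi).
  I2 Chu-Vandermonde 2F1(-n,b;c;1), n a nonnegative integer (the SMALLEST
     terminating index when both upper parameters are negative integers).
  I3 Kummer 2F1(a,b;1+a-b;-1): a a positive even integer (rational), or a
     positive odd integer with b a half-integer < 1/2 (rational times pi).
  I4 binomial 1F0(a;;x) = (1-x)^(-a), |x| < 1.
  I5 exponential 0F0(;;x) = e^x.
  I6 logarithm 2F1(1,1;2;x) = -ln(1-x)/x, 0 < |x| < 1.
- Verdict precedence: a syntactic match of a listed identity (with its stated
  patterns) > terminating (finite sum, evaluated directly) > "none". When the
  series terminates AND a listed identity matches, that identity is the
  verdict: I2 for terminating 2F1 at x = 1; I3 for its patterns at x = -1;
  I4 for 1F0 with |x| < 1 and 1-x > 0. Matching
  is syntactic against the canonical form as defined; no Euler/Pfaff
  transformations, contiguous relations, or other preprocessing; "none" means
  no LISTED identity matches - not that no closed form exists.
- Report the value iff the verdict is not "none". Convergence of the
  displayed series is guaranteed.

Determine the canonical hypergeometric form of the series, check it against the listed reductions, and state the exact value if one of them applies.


With C = 2/3: the canonical form is 2F1(-3/2, -1/2; 3/2; 1). Verdict: Gauss's theorem I1 (half-integer case) fires (x = 1; upper {-3/2, -1/2} half-integers, c = 3/2 in the evaluable pattern). Sum: (5/16) * pi.

Structural cue: with t_0 = 2/3, roots of the ratio polynomials (C = 2/3, x = 1) are the negated parameters.
Consecutive-term ratio: r(k) = 1 * (k-3/2) (k-1/2) / [(k+3/2) (k+1)] - rational in k. x = 1; t_0 = 2/3; negate the roots.


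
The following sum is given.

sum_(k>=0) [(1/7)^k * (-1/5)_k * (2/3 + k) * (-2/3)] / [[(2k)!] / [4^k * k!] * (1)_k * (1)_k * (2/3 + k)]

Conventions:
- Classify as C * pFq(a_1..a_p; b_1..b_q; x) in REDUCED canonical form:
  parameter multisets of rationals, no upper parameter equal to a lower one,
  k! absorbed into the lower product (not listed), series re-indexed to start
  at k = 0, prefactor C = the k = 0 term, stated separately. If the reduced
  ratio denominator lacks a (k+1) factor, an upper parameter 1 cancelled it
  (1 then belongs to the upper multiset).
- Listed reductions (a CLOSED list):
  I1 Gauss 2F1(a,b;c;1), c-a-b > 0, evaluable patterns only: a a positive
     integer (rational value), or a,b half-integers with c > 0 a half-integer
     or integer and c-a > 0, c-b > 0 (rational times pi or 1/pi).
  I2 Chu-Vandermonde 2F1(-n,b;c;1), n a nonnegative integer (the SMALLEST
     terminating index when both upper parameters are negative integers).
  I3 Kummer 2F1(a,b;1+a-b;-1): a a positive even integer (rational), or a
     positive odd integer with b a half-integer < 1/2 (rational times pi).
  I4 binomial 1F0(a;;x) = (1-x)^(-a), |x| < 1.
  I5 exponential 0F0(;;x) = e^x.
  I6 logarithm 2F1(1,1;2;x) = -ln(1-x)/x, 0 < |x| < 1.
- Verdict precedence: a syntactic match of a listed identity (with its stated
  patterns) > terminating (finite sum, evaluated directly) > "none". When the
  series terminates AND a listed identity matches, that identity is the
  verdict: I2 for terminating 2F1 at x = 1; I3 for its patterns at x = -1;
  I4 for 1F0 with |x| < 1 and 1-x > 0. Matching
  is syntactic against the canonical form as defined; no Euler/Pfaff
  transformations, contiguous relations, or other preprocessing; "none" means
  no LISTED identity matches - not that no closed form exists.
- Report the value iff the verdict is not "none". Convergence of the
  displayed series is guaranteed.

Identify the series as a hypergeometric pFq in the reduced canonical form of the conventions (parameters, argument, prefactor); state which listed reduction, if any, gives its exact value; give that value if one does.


At argument 1/7: a 1F2 with upper {-1/5}, lower {1/2, 1}, scaled by C = -2/3. Verdict: none - at argument 1/7 the multisets {-1/5} ; {1/2, 1} match no listed identity.

The tell: with t_0 = -2/3, (1)_k (C = -2/3) is k! itself.
Step ratio: r(k) = (1/7) * (k-1/5) / [(k+1/2) (k+1) (k+1)] - rational; roots negated = parameters, x = (1/7), C = -2/3.


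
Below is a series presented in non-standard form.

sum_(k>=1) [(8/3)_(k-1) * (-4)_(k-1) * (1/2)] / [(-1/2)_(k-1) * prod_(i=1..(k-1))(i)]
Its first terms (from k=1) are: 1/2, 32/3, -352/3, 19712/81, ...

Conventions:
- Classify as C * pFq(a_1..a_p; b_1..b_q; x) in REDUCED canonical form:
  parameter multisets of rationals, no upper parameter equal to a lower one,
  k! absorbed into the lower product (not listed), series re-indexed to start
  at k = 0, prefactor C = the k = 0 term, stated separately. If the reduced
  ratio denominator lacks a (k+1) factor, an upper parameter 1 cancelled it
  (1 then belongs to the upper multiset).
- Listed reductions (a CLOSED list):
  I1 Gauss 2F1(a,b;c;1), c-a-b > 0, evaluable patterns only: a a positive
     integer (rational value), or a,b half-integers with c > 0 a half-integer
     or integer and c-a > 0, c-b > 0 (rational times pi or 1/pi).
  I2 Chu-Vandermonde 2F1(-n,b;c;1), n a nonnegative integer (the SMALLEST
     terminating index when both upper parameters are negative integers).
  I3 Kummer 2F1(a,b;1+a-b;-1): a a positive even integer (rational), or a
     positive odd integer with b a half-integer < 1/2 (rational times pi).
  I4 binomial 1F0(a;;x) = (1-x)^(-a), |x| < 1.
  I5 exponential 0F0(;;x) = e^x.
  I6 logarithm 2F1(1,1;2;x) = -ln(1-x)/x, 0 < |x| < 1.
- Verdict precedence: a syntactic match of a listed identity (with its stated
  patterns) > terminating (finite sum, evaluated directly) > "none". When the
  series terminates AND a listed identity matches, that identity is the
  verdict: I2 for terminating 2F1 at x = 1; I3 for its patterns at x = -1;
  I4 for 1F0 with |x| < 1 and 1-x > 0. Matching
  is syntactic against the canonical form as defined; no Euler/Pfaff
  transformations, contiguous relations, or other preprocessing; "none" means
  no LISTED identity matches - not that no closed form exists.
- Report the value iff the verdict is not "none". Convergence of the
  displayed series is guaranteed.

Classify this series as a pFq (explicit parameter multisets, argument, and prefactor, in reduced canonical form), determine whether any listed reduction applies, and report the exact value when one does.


The series (x = 1) is 2F1: upper {-4, 8/3}, lower {-1/2}, prefactor 1/2. Verdict (x = 1): Chu-Vandermonde (I2) applies (terminating 2F1 at x = 1 with n = 4, b = 8/3, c = -1/2). Value: -1729/2430.

Structural cue: with t_0 = 1/2, the product of the first k integers (prefactor 1/2) is k!.
Step ratio: r(k) = 1 * (k-4) (k+8/3) / [(k-1/2) (k+1)] - rational in k, leading ratio 1; with t_0 = 1/2, classification follows.


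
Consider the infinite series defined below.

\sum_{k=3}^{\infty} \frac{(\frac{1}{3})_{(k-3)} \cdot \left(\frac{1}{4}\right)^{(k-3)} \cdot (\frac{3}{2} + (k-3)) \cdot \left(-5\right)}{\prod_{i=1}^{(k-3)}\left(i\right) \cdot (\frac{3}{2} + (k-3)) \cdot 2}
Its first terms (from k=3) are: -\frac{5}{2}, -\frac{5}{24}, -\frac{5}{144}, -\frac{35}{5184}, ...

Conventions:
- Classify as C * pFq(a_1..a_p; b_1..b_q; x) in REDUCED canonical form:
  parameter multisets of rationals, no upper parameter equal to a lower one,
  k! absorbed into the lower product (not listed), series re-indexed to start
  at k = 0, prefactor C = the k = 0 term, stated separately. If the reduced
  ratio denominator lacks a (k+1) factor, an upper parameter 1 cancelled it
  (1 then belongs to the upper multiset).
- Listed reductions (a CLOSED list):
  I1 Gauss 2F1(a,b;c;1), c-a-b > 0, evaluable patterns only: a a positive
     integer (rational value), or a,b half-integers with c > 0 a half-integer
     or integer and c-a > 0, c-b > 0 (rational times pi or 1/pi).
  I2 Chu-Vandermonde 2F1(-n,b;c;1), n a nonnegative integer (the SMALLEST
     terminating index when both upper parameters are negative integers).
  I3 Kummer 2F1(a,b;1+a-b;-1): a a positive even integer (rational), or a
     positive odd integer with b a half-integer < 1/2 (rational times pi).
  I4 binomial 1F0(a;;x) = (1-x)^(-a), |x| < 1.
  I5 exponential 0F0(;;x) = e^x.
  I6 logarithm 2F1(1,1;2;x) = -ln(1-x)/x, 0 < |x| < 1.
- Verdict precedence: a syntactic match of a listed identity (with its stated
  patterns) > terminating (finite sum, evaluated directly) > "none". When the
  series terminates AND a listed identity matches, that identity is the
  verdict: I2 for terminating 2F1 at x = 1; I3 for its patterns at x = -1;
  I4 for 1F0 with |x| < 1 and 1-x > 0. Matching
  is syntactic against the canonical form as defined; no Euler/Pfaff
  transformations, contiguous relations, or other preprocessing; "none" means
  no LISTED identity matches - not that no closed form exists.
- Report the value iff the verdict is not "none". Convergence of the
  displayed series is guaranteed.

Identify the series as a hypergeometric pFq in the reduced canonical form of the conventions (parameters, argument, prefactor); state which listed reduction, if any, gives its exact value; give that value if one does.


First insight: with t_0 = -\frac{5}{2}, the product of the first k integers (prefactor -5/2) is k!.
Ratio: r(k) = \frac{1}{4} * (k+\frac{1}{3}) / [(k+1)] ; factor over Q: parameters, x = \frac{1}{4}, and C = -\frac{5}{2}.

The series (x = \frac{1}{4}) is 1F0: upper {\frac{1}{3}}, lower {-}, prefactor -\frac{5}{2}. Verdict: the binomial series (I4) fires (the 1F0 binomial series: exponent -1/3, x = \frac{1}{4}). Value: \left(-\frac{5}{2}\right) \cdot \left(\frac{3}{4}\right)^{-\frac{1}{3}}.


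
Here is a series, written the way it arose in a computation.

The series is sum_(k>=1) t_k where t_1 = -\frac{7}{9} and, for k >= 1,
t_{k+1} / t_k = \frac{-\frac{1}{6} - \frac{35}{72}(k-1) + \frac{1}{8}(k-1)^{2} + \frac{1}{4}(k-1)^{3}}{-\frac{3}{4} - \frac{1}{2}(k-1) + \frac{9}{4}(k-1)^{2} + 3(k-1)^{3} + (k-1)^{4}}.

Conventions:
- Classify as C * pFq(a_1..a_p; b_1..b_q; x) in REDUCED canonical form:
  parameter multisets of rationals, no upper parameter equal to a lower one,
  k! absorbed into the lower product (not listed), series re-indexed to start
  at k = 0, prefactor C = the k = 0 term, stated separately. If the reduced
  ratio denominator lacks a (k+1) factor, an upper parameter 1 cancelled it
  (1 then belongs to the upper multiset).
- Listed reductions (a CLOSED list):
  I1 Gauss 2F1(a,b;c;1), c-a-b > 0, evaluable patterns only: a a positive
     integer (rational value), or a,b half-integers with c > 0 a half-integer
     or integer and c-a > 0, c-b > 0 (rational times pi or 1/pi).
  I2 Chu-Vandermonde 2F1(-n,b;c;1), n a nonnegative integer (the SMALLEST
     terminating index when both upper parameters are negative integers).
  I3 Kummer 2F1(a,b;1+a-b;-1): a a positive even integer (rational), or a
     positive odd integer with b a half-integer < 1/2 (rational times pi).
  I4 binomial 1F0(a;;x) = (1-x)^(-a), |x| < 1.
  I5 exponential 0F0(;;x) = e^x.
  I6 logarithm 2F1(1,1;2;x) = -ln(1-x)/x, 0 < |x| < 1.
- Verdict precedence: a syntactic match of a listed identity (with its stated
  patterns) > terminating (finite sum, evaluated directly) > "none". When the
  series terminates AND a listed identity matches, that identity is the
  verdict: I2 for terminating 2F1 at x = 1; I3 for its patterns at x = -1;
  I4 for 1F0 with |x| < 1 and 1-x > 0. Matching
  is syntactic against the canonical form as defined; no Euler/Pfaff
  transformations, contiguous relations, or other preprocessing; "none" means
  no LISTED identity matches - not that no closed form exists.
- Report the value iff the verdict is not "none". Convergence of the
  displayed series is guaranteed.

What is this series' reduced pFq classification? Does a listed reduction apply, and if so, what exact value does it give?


x = \frac{1}{4} here; the reduced form reads 2F2, upper {-\frac{4}{3}, \frac{1}{3}}, lower {-\frac{1}{2}, 1}, C = -\frac{7}{9}. Verdict: none. Every listed pattern misses the 2F2 form at \frac{1}{4}, upper {-\frac{4}{3}, \frac{1}{3}}.

The tell: t_0 = -\frac{7}{9} here, and the expanded ratio factors over Q; prefactor -7/9, roots give parameters.
Step ratio: r(k) = \frac{1}{4} * (k-\frac{4}{3}) (k+\frac{1}{3}) / [(k-\frac{1}{2}) (k+1) (k+1)] - rational; roots negated = parameters, x = \frac{1}{4}, C = -\frac{7}{9}.


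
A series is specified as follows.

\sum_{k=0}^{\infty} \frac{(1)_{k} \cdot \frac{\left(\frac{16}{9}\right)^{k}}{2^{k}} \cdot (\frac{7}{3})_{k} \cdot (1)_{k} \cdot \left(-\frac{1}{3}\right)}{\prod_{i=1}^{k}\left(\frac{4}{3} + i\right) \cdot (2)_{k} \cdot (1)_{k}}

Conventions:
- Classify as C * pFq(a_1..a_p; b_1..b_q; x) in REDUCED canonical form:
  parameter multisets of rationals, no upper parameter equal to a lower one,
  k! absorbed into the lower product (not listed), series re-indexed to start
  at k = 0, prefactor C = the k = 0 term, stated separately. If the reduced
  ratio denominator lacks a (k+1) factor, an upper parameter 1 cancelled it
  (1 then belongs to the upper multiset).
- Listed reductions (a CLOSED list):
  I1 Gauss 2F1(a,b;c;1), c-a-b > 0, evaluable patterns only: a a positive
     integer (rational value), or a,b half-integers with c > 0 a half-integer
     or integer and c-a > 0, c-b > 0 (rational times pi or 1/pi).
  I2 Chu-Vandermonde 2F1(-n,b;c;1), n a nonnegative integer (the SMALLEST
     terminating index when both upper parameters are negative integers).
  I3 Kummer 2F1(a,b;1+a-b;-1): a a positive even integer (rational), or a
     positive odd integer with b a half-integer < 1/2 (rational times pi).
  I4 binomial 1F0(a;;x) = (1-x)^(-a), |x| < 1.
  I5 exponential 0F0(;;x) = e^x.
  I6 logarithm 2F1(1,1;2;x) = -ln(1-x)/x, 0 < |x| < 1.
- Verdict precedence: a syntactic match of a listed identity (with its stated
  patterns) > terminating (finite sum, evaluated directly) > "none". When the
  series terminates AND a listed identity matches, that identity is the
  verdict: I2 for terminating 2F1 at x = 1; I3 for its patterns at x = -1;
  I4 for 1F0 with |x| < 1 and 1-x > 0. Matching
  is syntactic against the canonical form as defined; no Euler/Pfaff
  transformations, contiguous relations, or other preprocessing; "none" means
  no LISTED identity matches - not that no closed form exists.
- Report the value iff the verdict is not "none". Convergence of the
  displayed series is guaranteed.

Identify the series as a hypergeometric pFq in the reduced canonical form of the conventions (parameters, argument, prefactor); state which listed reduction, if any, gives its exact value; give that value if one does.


Reduced: x = \frac{8}{9}, 2F1, upper = {1, 1}, lower = {2}, C = -\frac{1}{3}. Verdict (x = \frac{8}{9}): logarithm (I6) applies (the logarithm: parameters (1,1;2), x = \frac{8}{9}). Sum: \frac{3}{8} \cdot \ln\left(\frac{1}{9}\right).

Key step: t_0 = -\frac{1}{3} here, and (1)_k (prefactor -1/3) is k! itself.
Step ratio: r(k) = \frac{8}{9} * (k+1) (k+1) / [(k+2) (k+1)] - rational; roots negated = parameters, x = \frac{8}{9}, C = -\frac{1}{3}.


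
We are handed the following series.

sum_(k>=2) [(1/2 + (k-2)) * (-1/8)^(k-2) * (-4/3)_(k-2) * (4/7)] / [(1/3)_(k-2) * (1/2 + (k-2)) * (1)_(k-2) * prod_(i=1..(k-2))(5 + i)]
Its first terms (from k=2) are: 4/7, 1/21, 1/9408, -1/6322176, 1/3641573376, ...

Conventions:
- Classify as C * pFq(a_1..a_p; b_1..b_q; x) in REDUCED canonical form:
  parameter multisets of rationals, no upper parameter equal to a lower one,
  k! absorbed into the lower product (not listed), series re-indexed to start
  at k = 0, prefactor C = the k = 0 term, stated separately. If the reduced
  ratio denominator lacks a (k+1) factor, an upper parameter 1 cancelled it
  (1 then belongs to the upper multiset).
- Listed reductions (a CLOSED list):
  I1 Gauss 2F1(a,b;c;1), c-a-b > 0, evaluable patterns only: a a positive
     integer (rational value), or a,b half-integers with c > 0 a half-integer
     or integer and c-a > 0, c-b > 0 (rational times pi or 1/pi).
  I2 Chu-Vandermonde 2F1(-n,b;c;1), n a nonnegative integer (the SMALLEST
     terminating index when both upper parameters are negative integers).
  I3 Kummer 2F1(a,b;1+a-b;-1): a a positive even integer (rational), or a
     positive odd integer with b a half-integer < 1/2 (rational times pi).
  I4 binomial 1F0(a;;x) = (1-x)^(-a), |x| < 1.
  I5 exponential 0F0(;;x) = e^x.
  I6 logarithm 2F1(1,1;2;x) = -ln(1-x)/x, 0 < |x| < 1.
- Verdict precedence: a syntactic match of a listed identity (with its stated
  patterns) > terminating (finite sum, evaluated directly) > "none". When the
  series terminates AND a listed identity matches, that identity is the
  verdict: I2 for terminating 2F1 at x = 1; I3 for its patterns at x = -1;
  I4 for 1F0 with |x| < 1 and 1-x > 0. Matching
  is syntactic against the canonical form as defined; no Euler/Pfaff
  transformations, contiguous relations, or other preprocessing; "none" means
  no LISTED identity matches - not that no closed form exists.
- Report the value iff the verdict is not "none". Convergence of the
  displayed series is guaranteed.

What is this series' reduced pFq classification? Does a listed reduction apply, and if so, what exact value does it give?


Classification (C = 4/7): 1F2 with upper {-4/3}, lower {1/3, 6}, argument x = -1/8. Verdict: none. A 1F2 with upper {-4/3} fits none of I1-I6 at x = -1/8; the sum runs forever.

The tell: t_0 = 4/7 here, and the lower running product (C = 4/7, x = -1/8) is a rising factorial.
Ratio: r(k) = (-1/8) * (k-4/3) / [(k+1/3) (k+6) (k+1)] - rational in k. x = (-1/8); t_0 = 4/7; negate the roots.


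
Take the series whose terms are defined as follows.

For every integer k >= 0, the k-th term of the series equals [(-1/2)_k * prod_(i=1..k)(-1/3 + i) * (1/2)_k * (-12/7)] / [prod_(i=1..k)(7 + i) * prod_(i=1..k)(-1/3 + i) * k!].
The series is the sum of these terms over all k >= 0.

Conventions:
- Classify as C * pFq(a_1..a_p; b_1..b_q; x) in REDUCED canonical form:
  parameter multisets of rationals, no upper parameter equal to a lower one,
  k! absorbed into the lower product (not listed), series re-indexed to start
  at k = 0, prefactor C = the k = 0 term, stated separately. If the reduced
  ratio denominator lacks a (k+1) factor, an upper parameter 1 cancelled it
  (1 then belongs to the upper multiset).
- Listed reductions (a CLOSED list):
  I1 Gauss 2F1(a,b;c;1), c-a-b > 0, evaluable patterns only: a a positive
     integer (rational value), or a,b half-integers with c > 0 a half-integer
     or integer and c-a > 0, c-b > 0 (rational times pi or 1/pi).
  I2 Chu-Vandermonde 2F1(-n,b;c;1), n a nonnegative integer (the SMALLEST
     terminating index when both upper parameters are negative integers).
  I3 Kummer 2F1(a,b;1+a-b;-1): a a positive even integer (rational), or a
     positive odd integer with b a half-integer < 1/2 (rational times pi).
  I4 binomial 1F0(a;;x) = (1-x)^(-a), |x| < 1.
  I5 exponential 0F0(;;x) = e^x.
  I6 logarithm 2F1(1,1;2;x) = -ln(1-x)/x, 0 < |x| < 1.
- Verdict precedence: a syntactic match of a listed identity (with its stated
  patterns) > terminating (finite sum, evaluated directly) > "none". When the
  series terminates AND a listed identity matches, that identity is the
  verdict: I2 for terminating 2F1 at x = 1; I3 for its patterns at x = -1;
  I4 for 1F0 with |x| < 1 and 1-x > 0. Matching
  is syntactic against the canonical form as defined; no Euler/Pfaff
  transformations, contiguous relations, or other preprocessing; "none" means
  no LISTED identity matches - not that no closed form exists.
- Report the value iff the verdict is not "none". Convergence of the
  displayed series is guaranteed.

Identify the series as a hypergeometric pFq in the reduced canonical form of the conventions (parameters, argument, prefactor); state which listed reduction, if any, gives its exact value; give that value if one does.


Structural cue: t_0 being -12/7, the lower running product (C = -12/7) is a rising factorial.
Ratio: r(k) = 1 * (k-1/2) (k+1/2) / [(k+8) (k+1)] - poly over poly, x = 1 from leading terms; C = -12/7 at k = 0.

This is -12/7 * 2F1(-1/2, 1/2; 8; 1) in reduced canonical form. Verdict: Gauss (I1, half-integer pattern) fires (x = 1; upper {-1/2, 1/2} half-integers, c = 8 in the evaluable pattern). Value: (-33554432/6441435) / pi.


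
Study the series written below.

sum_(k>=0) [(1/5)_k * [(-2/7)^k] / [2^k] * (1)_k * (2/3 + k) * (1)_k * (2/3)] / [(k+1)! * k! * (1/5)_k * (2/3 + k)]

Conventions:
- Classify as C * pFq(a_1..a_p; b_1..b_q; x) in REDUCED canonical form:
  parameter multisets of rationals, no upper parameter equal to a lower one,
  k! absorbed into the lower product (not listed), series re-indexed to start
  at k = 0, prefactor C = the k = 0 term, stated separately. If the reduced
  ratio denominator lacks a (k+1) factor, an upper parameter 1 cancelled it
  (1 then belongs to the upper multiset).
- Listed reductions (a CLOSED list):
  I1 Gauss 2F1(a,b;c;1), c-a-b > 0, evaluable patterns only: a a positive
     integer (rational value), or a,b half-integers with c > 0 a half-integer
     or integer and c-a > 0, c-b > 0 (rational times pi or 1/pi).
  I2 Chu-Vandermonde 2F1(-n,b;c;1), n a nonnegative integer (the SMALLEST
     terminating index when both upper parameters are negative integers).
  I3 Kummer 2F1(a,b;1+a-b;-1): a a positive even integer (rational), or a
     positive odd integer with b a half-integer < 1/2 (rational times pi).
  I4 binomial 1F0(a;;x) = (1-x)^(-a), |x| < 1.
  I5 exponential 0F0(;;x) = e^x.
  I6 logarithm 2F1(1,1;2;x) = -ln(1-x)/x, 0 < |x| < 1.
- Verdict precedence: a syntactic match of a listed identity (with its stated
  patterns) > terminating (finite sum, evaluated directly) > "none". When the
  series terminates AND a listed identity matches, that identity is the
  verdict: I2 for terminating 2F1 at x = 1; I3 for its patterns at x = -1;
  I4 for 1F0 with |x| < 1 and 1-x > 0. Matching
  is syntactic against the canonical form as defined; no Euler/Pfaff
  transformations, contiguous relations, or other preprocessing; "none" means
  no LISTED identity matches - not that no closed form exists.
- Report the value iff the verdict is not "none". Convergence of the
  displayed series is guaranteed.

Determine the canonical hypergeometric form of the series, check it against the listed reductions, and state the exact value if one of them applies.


x = -1/7 here; the reduced form reads 2F1, upper {1, 1}, lower {2}, C = 2/3. Verdict: the I6 logarithm reduction fires (the logarithm: parameters (1,1;2), x = -1/7). Hence: (14/3) * ln(8/7).

Key observation: x = (-1/7) and the parameter 1/5 appears in both the upper and lower lists and cancels (alongside the other common factor).
Step ratio: r(k) = (-1/7) * (k+1) (k+1) / [(k+2) (k+1)] - poly over poly, x = (-1/7) from leading terms; C = 2/3 at k = 0.


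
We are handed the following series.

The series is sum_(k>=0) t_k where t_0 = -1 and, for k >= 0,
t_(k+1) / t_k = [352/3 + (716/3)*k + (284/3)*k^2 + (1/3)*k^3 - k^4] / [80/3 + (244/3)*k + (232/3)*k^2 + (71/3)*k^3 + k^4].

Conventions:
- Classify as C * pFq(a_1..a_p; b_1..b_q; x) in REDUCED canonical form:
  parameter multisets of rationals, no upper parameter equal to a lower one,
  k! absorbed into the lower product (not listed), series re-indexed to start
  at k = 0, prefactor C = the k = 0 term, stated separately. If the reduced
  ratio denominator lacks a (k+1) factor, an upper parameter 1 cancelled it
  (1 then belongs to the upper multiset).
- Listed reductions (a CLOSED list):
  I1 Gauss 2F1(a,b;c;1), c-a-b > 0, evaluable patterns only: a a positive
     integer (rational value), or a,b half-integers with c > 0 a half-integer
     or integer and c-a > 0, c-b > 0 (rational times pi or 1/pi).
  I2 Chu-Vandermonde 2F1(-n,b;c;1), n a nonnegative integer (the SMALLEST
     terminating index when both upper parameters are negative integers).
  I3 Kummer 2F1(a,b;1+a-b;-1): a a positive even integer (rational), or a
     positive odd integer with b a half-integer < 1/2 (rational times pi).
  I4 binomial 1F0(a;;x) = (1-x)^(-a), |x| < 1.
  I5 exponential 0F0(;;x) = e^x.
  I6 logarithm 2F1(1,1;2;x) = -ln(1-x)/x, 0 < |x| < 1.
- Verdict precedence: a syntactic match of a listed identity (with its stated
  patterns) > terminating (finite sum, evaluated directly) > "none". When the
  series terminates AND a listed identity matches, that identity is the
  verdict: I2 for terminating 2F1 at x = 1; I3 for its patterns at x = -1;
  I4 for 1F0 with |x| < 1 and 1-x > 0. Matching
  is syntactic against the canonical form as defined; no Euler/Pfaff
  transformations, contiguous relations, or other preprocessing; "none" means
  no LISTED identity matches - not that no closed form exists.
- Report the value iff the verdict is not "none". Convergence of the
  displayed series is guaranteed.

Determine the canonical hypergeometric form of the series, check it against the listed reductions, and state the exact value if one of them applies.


The tell: with t_0 = -1, factor the ratio over Q (C = -1, x = -1): negated roots = parameters.
Ratio: r(k) = (-1) * (k-11) (k+8) / [(k+20) (k+1)] - poly over poly, x = (-1) from leading terms; C = -1 at k = 0.

The series (x = -1) is 2F1: upper {-11, 8}, lower {20}, prefactor -1. Verdict: Kummer's theorem (I3) applies (x = -1; c = 20 equals 1+a-b for upper {-11, 8}: listed pattern). Value: -1938/35.


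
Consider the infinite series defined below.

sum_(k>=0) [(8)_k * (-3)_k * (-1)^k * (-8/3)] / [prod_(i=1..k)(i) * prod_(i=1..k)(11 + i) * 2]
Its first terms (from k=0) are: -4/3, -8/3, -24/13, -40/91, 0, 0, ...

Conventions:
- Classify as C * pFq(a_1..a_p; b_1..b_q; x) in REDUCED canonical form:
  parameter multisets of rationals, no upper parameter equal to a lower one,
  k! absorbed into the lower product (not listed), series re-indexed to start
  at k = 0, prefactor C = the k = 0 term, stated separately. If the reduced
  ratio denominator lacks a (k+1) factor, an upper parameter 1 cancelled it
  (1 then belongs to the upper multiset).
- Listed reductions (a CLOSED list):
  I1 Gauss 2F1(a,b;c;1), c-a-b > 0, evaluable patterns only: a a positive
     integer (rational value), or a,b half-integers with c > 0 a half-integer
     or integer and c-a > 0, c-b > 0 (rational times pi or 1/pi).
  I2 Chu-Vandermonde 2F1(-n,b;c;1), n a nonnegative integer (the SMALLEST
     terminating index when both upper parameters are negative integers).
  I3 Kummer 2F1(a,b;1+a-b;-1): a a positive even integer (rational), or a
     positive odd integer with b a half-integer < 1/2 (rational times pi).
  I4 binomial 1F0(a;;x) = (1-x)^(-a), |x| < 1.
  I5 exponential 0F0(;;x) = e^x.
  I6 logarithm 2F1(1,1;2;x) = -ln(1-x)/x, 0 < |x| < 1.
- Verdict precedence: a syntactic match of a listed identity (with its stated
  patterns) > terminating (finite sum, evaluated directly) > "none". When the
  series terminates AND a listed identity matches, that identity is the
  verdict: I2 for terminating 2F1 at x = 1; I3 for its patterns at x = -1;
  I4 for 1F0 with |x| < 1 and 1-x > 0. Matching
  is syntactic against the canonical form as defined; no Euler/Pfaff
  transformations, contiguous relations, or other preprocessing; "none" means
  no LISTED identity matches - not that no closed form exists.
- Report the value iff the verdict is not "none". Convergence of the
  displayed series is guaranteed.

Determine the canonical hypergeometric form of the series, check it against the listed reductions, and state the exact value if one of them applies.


With C = -4/3: the canonical form is 2F1(-3, 8; 12; -1). Verdict: the Kummer evaluation I3 applies (x = -1; c = 12 equals 1+a-b for upper {-3, 8}: listed pattern). Exact value: -44/7.

First insight: from the first term -4/3: the lower running product (prefactor -4/3) is a rising factorial.
Consecutive-term ratio: r(k) = (-1) * (k-3) (k+8) / [(k+12) (k+1)] ; factor over Q: parameters, x = (-1), and C = -4/3.


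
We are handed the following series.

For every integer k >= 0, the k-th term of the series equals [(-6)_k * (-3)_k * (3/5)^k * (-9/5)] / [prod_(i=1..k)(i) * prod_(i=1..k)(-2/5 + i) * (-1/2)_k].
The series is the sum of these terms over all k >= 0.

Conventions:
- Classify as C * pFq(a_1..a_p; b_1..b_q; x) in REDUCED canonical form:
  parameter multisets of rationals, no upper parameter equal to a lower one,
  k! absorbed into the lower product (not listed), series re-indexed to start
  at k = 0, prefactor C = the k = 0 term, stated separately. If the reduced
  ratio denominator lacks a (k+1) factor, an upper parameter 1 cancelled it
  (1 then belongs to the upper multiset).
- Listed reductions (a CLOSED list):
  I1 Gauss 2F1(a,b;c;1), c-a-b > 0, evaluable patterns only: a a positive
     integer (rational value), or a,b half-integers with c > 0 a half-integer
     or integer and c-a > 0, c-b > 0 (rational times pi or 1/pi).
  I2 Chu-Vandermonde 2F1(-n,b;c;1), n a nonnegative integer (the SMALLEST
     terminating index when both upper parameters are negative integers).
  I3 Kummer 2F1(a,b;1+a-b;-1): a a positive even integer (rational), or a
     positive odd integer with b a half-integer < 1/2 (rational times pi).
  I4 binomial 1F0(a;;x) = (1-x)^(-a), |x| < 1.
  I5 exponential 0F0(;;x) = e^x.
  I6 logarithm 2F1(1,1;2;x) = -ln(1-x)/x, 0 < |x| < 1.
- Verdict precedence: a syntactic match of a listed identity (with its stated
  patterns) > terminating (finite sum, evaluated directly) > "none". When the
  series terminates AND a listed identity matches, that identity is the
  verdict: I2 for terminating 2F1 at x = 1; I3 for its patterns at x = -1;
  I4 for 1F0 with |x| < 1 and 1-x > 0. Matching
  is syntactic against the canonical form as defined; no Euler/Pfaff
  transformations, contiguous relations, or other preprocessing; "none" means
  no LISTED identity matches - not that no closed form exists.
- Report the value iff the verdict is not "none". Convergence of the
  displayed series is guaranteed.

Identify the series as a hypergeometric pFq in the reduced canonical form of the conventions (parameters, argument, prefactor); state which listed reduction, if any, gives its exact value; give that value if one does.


Classification (C = -9/5): 2F2 with upper {-6, -3}, lower {-1/2, 3/5}, argument x = 3/5. Verdict: terminating. With -3 upstairs the series is a 4-term polynomial sum; evaluated term by term. Exact value: 4626/13.

First insight: x = (3/5) and the lower running product (prefactor -9/5) is a rising factorial.
Step ratio: r(k) = (3/5) * (k-6) (k-3) / [(k-1/2) (k+3/5) (k+1)] - rational; roots negated = parameters, x = (3/5), C = -9/5.


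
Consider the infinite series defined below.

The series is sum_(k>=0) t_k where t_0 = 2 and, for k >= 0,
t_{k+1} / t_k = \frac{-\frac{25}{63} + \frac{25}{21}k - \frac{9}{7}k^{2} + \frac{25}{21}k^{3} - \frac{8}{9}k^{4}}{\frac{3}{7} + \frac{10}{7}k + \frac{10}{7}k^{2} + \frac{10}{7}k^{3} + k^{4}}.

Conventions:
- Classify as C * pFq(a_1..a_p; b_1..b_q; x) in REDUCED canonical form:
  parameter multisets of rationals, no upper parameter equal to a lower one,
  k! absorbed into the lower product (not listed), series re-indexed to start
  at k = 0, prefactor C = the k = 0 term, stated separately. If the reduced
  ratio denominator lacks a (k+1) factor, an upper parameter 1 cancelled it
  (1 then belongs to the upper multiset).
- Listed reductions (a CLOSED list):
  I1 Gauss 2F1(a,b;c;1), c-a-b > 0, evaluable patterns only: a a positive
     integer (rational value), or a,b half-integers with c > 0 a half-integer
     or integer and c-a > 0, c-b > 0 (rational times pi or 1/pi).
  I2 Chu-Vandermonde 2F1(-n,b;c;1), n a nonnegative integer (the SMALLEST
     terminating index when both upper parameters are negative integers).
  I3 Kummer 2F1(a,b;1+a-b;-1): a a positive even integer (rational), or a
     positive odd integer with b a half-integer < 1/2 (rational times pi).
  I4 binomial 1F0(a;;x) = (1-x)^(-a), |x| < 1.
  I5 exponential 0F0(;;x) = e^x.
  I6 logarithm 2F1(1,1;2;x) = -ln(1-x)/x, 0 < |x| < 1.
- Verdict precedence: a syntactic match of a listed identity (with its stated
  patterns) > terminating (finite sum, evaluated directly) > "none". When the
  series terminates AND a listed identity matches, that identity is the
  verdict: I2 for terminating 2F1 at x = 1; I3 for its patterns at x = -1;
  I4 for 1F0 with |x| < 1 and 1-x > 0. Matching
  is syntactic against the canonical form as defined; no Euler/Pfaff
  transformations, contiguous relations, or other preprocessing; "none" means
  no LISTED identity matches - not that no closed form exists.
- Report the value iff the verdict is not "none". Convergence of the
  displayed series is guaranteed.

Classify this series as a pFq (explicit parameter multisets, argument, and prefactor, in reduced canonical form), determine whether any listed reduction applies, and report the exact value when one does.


The series (x = -\frac{8}{9}) is 2F1: upper {-\frac{5}{7}, -\frac{5}{8}}, lower {\frac{3}{7}}, prefactor 2. Verdict: none. A 2F1 with upper {-\frac{5}{7}, -\frac{5}{8}} fits none of I1-I6 at x = -\frac{8}{9}; the sum runs forever.

Key observation: with t_0 = 2, cancel k^2 + 1 from the displayed ratio first; then C = 2, x = -8/9.
Step ratio: r(k) = -\frac{8}{9} * (k-\frac{5}{7}) (k-\frac{5}{8}) / [(k+\frac{3}{7}) (k+1)] - rational in k. x = -\frac{8}{9}; t_0 = 2; negate the roots.


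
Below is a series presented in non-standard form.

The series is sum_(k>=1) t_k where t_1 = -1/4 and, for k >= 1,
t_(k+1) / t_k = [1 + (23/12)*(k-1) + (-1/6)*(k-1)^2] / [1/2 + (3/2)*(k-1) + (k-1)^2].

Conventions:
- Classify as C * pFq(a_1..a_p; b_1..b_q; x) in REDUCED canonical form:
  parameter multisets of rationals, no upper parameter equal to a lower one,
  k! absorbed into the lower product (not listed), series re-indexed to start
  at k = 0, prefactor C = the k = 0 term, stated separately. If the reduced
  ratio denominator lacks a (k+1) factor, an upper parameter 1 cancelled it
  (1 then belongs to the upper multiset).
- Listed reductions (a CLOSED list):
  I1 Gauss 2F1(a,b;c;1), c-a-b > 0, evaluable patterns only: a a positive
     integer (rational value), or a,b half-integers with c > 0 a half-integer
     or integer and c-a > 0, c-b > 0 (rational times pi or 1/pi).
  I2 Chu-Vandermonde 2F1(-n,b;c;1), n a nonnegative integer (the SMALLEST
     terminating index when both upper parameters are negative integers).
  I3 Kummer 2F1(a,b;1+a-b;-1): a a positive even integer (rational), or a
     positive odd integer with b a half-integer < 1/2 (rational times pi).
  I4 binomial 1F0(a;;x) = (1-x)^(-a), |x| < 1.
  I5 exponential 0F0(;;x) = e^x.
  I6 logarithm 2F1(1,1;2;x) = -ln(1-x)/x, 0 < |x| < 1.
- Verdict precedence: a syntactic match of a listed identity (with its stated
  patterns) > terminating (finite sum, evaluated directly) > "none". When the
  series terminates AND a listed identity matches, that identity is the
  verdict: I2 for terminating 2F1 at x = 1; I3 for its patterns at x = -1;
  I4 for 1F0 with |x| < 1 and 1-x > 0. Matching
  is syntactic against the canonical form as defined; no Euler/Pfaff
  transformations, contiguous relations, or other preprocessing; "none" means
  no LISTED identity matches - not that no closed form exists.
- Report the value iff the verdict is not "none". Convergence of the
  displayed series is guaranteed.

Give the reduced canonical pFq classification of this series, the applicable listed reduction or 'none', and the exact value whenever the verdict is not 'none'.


Prefactor -1/4, argument -1/6: 1F0 with upper {-12} over lower {-}. Verdict: this is the binomial series (I4) (the 1F0 binomial series: exponent 12, x = -1/6). Sum: -13841287201/8707129344.

The tell: with t_0 = -1/4, cancel k + 1/2 from the displayed ratio first; then C = -1/4.
Consecutive-term ratio: r(k) = (-1/6) * (k-12) / [(k+1)] ; factor over Q: parameters, x = (-1/6), and C = -1/4.


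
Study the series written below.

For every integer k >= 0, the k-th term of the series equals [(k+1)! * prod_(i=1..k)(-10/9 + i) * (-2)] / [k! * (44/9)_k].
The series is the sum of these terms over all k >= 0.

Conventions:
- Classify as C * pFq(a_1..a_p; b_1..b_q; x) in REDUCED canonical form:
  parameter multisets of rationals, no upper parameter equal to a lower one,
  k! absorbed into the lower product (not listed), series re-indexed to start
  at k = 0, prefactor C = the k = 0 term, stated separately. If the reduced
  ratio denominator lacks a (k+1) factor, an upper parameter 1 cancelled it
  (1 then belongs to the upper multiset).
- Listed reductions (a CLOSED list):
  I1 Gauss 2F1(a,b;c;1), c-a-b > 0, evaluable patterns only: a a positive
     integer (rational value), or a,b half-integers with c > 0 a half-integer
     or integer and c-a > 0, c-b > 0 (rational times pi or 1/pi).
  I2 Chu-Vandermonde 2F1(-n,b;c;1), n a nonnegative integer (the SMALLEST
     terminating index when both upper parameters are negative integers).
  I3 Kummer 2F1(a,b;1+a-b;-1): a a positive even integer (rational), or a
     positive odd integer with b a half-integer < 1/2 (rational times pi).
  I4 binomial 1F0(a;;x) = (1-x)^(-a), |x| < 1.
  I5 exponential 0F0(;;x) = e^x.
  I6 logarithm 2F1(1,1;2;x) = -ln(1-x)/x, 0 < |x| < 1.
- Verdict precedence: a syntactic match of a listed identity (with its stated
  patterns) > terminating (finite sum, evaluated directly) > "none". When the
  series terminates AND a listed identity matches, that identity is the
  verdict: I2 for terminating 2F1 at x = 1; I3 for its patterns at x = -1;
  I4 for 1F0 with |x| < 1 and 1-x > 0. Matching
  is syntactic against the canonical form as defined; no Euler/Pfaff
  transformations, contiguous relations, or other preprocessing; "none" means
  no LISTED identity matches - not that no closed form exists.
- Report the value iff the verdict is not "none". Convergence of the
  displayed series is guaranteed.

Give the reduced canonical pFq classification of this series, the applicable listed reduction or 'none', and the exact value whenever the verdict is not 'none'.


The series (x = 1) is 2F1: upper {-1/9, 2}, lower {44/9}, prefactor -2. Verdict: Gauss (I1, integer-parameter pattern) matches (x = 1: the Gamma ratio telescopes since c-a-b = 3 > 0 and a = 2 in Z>0). Hence: -455/243.

Key step: t_0 being -2, the factorial ratio (C = -2) (k+a-1)!/(a-1)! is a rising factorial (a)_k.
Consecutive-term ratio: r(k) = 1 * (k-1/9) (k+2) / [(k+44/9) (k+1)] - rational; roots negated = parameters, x = 1, C = -2.
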